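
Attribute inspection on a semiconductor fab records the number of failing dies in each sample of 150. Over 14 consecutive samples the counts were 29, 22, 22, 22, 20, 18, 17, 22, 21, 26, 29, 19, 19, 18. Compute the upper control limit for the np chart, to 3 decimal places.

p̄ = Σdᵢ / (k·n) = 304 / (14 × 150) = 0.14476
UCL = np̄ + 3·√(np̄(1−p̄)) = 21.7143 + 3 × √(21.7143×0.85524) = 21.7143 + 3 × 4.3094 = 34.6425

34.642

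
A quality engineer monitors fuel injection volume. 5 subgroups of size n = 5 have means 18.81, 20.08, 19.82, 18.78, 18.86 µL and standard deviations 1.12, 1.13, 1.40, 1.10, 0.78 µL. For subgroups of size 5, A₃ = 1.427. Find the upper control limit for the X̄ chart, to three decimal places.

X̄̄ = (18.81 + 20.08 + 19.82 + 18.78 + 18.86) / 5 = 19.2700
s̄ = (1.12 + 1.13 + 1.40 + 1.10 + 0.78) / 5 = 1.1060
UCL = X̄̄ + A₃·s̄ = 19.2700 + 1.427 × 1.1060 = 20.8483

20.848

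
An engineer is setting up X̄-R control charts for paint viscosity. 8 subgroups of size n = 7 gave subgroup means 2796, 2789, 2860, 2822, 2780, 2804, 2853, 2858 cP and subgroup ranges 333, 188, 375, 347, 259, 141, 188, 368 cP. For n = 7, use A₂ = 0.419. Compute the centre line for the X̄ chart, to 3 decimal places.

X̄̄ = (2796 + 2789 + 2860 + 2822 + 2780 + 2804 + 2853 + 2858) / 8 = 22562.0000 / 8 = 2820.2500
CL = X̄̄ = 2820.2500

2820.250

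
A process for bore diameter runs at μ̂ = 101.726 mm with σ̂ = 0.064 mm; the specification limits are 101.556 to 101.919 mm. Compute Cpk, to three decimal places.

0.885

Cpu = (USL − μ̂) / (3σ̂) = (101.919 − 101.726) / (3 × 0.064) = 1.0052; Cpl = (μ̂ − LSL) / (3σ̂) = (101.726 − 101.556) / (3 × 0.064) = 0.8854; Cpk = min(Cpu, Cpl) = 0.8854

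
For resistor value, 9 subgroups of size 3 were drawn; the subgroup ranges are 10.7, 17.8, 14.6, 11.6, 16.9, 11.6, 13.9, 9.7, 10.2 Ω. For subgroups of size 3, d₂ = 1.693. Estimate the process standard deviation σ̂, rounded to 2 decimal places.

R̄ = (10.7 + 17.8 + 14.6 + 11.6 + 16.9 + 11.6 + 13.9 + 9.7 + 10.2) / 9 = 13.0000
σ̂ = R̄ / d₂ = 13.0000 / 1.693 = 7.6787

7.68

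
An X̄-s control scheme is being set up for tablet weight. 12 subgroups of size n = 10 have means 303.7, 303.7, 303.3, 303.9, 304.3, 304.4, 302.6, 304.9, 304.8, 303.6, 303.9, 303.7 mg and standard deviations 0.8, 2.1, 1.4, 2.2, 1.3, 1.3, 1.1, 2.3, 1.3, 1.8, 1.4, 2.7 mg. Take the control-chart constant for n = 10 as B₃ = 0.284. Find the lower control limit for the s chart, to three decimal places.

s̄ = (0.8 + 2.1 + 1.4 + 2.2 + 1.3 + 1.3 + 1.1 + 2.3 + 1.3 + 1.8 + 1.4 + 2.7) / 12 = 1.6417
LCL_s = B₃·s̄ = 0.284 × 1.6417 = 0.4662

0.466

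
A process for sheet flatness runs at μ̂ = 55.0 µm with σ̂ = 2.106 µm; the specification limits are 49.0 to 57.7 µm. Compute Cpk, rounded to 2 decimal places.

Cpu = (USL − μ̂) / (3σ̂) = (57.7 − 55.0) / (3 × 2.106) = 0.4274; Cpl = (μ̂ − LSL) / (3σ̂) = (55.0 − 49.0) / (3 × 2.106) = 0.9497; Cpk = min(Cpu, Cpl) = 0.4274

0.43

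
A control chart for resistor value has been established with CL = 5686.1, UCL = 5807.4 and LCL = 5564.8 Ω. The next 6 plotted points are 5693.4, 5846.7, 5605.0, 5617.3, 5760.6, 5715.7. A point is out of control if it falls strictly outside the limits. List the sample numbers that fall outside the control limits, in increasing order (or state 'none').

Compare each point to [5564.8, 5807.4]: sample 2 = 5846.7 > UCL.

2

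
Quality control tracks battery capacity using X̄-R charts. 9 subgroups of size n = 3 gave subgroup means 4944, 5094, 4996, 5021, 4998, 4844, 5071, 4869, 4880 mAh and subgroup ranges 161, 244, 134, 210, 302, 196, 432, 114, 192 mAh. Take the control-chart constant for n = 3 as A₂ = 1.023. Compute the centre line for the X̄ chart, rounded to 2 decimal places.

X̄̄ = (4944 + 5094 + 4996 + 5021 + 4998 + 4844 + 5071 + 4869 + 4880) / 9 = 44717.0000 / 9 = 4968.5556
CL = X̄̄ = 4968.5556

4968.56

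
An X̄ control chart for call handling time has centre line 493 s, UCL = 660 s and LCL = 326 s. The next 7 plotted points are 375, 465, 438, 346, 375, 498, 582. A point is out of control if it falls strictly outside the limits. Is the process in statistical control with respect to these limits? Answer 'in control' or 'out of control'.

All 7 points lie within [326, 660].

in control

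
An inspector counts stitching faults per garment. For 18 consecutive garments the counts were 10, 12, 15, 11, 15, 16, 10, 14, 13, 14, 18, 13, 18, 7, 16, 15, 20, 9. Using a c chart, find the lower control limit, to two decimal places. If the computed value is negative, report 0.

2.58

c̄ = (10 + 12 + 15 + 11 + 15 + 16 + 10 + 14 + 13 + 14 + 18 + 13 + 18 + 7 + 16 + 15 + 20 + 9) / 18 = 246 / 18 = 13.6667
LCL = c̄ − 3√c̄ = 13.6667 − 3 × 3.6968 = 2.5761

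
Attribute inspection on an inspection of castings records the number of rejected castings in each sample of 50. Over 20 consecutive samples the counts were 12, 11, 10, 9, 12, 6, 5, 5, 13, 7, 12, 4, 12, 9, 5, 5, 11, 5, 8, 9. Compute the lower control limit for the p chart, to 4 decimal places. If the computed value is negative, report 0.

0.0106

p̄ = Σdᵢ / (k·n) = 170 / (20 × 50) = 0.17000
LCL = p̄ − 3·√(p̄(1−p̄)/n) = 0.17000 − 3 × 0.05312 = 0.01063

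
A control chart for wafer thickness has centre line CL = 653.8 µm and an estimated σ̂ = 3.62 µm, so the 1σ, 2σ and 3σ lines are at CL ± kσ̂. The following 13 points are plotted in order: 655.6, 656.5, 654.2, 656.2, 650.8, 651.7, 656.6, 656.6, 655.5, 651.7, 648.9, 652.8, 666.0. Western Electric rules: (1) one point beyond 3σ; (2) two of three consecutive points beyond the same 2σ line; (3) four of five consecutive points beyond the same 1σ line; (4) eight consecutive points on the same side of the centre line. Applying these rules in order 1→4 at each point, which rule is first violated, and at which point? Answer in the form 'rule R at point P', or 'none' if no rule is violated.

rule 1 at point 13

Zone of each point (C = within 1σ̂, B = 1σ̂–2σ̂, A = 2σ̂–3σ̂, * = beyond 3σ̂; sign = side of CL): 1:+C, 2:+C, 3:+C, 4:+C, 5:-C, 6:-C, 7:+C, 8:+C, 9:+C, 10:-C, 11:-B, 12:-C, 13:+*
Rule 1 (one point beyond the 3σ limits) is satisfied at point 13.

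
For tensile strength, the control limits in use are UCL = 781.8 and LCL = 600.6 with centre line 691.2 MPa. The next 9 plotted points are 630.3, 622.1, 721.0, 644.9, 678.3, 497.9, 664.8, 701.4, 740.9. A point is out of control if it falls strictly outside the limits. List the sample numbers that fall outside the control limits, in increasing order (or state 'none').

Compare each point to [600.6, 781.8]: sample 6 = 497.9 < LCL.

6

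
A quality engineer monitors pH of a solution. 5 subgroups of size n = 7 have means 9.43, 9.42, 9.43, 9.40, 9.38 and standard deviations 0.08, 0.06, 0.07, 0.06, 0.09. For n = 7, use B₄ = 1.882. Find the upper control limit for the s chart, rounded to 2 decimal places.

s̄ = (0.08 + 0.06 + 0.07 + 0.06 + 0.09) / 5 = 0.0720
UCL_s = B₄·s̄ = 1.882 × 0.0720 = 0.1355

0.14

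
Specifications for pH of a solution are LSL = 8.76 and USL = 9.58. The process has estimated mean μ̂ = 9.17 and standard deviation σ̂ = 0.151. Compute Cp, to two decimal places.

Cp = (USL − LSL) / (6σ̂) = (9.58 − 8.76) / (6 × 0.151) = 0.8200 / 0.9060 = 0.9051

0.91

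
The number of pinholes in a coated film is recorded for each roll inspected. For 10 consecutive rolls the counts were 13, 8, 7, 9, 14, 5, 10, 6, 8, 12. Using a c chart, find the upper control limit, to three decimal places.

c̄ = (13 + 8 + 7 + 9 + 14 + 5 + 10 + 6 + 8 + 12) / 10 = 92 / 10 = 9.2000
UCL = c̄ + 3√c̄ = 9.2000 + 3 × √9.2000 = 9.2000 + 3 × 3.0332 = 18.2995

18.299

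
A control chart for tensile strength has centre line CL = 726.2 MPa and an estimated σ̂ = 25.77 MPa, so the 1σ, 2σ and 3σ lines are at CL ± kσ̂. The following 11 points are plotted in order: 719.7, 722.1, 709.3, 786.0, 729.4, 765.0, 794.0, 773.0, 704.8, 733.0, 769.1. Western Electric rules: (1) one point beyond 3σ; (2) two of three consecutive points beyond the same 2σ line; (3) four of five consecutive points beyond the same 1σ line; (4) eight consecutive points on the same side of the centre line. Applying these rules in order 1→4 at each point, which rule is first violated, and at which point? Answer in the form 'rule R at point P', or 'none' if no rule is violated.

Zone of each point (C = within 1σ̂, B = 1σ̂–2σ̂, A = 2σ̂–3σ̂, * = beyond 3σ̂; sign = side of CL): 1:-C, 2:-C, 3:-C, 4:+A, 5:+C, 6:+B, 7:+A, 8:+B, 9:-C, 10:+C, 11:+B
Rule 3 (four of five consecutive points beyond the same 1σ limit) is satisfied at point 8.

rule 3 at point 8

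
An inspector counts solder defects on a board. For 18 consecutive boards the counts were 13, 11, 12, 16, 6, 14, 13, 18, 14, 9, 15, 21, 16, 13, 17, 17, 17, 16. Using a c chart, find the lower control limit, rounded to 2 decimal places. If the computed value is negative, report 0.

2.98

c̄ = (13 + 11 + 12 + 16 + 6 + 14 + 13 + 18 + 14 + 9 + 15 + 21 + 16 + 13 + 17 + 17 + 17 + 16) / 18 = 258 / 18 = 14.3333
LCL = c̄ − 3√c̄ = 14.3333 − 3 × 3.7859 = 2.9755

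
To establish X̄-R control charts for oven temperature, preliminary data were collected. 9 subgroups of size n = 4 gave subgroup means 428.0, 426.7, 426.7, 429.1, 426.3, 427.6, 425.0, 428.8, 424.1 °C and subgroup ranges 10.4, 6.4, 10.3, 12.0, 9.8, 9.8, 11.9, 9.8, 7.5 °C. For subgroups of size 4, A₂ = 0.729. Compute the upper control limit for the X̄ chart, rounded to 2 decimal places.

434.04

X̄̄ = (428.0 + 426.7 + 426.7 + 429.1 + 426.3 + 427.6 + 425.0 + 428.8 + 424.1) / 9 = 3842.3000 / 9 = 426.9222
R̄ = (10.4 + 6.4 + 10.3 + 12.0 + 9.8 + 9.8 + 11.9 + 9.8 + 7.5) / 9 = 87.9000 / 9 = 9.7667
UCL = X̄̄ + A₂·R̄ = 426.9222 + 0.729 × 9.7667 = 434.0421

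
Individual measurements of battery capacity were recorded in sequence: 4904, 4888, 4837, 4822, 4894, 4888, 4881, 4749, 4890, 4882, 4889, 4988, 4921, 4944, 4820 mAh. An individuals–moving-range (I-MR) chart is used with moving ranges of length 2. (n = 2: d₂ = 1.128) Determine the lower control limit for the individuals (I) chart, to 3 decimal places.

X̄ = (4904 + 4888 + 4837 + 4822 + 4894 + 4888 + 4881 + 4749 + 4890 + 4882 + 4889 + 4988 + 4921 + 4944 + 4820) / 15 = 4879.8000
Moving ranges: 16, 51, 15, 72, 6, 7, 132, 141, 8, 7, 99, 67, 23, 124; M̄R̄ = 768.0000 / 14 = 54.8571
LCL = X̄ − 3·M̄R̄/d₂ = 4879.8000 − 3 × 54.8571 / 1.128 = 4733.9033

4733.903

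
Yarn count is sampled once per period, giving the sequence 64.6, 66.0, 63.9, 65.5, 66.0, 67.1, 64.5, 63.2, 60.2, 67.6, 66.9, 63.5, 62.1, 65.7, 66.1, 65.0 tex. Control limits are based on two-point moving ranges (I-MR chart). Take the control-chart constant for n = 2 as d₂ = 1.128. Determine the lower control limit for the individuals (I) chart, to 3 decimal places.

59.266

X̄ = (64.6 + 66.0 + 63.9 + 65.5 + 66.0 + 67.1 + 64.5 + 63.2 + 60.2 + 67.6 + 66.9 + 63.5 + 62.1 + 65.7 + 66.1 + 65.0) / 16 = 64.8688
Moving ranges: 1.4, 2.1, 1.6, 0.5, 1.1, 2.6, 1.3, 3.0, 7.4, 0.7, 3.4, 1.4, 3.6, 0.4, 1.1; M̄R̄ = 31.6000 / 15 = 2.1067
LCL = X̄ − 3·M̄R̄/d₂ = 64.8688 − 3 × 2.1067 / 1.128 = 59.2659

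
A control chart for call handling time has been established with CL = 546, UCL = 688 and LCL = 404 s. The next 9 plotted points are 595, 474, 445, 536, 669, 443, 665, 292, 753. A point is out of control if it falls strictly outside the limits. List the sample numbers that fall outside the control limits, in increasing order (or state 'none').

Compare each point to [404, 688]: sample 8 = 292 < LCL; sample 9 = 753 > UCL.

8, 9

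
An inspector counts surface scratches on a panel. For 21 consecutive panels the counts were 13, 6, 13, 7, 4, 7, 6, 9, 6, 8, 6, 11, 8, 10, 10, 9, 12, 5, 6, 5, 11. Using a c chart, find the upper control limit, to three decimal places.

c̄ = (13 + 6 + 13 + 7 + 4 + 7 + 6 + 9 + 6 + 8 + 6 + 11 + 8 + 10 + 10 + 9 + 12 + 5 + 6 + 5 + 11) / 21 = 172 / 21 = 8.1905
UCL = c̄ + 3√c̄ = 8.1905 + 3 × √8.1905 = 8.1905 + 3 × 2.8619 = 16.7762

16.776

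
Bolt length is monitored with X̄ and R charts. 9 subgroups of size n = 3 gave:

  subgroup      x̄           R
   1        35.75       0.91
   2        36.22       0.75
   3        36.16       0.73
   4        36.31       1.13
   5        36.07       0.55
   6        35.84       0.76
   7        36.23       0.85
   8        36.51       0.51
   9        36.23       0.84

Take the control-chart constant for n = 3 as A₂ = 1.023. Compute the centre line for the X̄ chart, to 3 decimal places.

X̄̄ = (35.75 + 36.22 + 36.16 + 36.31 + 36.07 + 35.84 + 36.23 + 36.51 + 36.23) / 9 = 325.3200 / 9 = 36.1467
CL = X̄̄ = 36.1467

36.147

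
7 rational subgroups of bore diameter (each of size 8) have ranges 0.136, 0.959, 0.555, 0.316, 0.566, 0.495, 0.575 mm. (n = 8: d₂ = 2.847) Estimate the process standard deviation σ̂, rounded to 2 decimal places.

R̄ = (0.136 + 0.959 + 0.555 + 0.316 + 0.566 + 0.495 + 0.575) / 7 = 0.5146
σ̂ = R̄ / d₂ = 0.5146 / 2.847 = 0.1807

0.18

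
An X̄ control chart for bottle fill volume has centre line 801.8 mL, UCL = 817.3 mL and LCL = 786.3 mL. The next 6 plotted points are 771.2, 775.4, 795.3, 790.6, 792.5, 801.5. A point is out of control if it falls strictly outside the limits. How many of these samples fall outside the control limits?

2

Compare each point to [786.3, 817.3]: sample 1 = 771.2 < LCL; sample 2 = 775.4 < LCL.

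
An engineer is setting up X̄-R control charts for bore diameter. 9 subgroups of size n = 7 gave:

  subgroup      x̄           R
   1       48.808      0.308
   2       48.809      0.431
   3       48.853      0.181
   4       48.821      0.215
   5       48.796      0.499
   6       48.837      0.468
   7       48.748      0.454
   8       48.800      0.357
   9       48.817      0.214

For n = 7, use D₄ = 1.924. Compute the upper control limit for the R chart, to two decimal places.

0.67

R̄ = (0.308 + 0.431 + 0.181 + 0.215 + 0.499 + 0.468 + 0.454 + 0.357 + 0.214) / 9 = 3.1270 / 9 = 0.3474
UCL_R = D₄·R̄ = 1.924 × 0.3474 = 0.6685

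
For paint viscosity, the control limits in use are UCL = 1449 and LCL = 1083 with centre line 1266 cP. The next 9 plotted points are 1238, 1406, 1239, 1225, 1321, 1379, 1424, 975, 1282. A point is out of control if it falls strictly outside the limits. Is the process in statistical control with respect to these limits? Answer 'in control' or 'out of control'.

out of control

Compare each point to [1083, 1449]: sample 8 = 975 < LCL.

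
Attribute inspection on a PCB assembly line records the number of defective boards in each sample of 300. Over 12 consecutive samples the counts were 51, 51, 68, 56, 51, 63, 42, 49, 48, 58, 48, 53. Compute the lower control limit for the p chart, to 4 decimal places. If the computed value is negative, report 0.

0.1111

p̄ = Σdᵢ / (k·n) = 638 / (12 × 300) = 0.17722
LCL = p̄ − 3·√(p̄(1−p̄)/n) = 0.17722 − 3 × 0.02205 = 0.11108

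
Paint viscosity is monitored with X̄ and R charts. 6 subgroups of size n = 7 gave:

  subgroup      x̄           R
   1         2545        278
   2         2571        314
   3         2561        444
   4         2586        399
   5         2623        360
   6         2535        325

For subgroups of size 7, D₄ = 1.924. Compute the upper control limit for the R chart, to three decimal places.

R̄ = (278 + 314 + 444 + 399 + 360 + 325) / 6 = 2120.0000 / 6 = 353.3333
UCL_R = D₄·R̄ = 1.924 × 353.3333 = 679.8133

679.813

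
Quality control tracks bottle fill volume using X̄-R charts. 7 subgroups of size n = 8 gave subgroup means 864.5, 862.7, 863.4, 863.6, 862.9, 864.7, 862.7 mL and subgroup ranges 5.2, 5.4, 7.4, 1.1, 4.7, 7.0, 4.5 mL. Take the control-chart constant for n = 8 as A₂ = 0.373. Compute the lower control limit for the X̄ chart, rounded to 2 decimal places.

861.62

X̄̄ = (864.5 + 862.7 + 863.4 + 863.6 + 862.9 + 864.7 + 862.7) / 7 = 6044.5000 / 7 = 863.5000
R̄ = (5.2 + 5.4 + 7.4 + 1.1 + 4.7 + 7.0 + 4.5) / 7 = 35.3000 / 7 = 5.0429
LCL = X̄̄ − A₂·R̄ = 863.5000 − 0.373 × 5.0429 = 861.6190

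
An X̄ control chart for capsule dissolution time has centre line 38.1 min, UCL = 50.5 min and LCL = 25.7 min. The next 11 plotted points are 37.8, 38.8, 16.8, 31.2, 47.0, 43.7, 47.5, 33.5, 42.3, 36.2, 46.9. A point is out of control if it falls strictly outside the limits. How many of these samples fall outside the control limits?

Compare each point to [25.7, 50.5]: sample 3 = 16.8 < LCL.

1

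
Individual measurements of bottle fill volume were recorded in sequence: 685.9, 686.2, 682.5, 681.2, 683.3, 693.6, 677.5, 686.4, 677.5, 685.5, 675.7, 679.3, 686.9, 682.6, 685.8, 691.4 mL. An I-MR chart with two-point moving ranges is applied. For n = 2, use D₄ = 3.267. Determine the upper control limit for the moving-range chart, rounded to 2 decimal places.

20.41

Moving ranges: 0.3, 3.7, 1.3, 2.1, 10.3, 16.1, 8.9, 8.9, 8.0, 9.8, 3.6, 7.6, 4.3, 3.2, 5.6; M̄R̄ = 93.7000 / 15 = 6.2467
UCL_MR = D₄·M̄R̄ = 3.267 × 6.2467 = 20.4079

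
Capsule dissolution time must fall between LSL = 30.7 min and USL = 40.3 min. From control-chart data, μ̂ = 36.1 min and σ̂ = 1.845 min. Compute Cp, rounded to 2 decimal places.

0.87

Cp = (USL − LSL) / (6σ̂) = (40.3 − 30.7) / (6 × 1.845) = 9.6000 / 11.0700 = 0.8672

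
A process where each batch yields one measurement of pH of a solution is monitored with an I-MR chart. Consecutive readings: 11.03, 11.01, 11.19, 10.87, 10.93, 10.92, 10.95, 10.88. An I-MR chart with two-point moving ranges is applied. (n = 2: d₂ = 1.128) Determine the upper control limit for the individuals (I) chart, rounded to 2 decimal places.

11.23

X̄ = (11.03 + 11.01 + 11.19 + 10.87 + 10.93 + 10.92 + 10.95 + 10.88) / 8 = 10.9725
Moving ranges: 0.02, 0.18, 0.32, 0.06, 0.01, 0.03, 0.07; M̄R̄ = 0.6900 / 7 = 0.0986
UCL = X̄ + 3·M̄R̄/d₂ = 10.9725 + 3 × 0.0986 / 1.128 = 11.2347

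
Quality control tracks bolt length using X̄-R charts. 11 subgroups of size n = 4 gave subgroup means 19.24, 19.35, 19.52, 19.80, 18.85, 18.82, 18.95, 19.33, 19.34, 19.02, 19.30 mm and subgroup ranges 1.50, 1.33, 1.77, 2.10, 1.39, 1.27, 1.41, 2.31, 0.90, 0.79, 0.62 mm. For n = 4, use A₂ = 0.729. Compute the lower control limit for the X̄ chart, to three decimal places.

X̄̄ = (19.24 + 19.35 + 19.52 + 19.80 + 18.85 + 18.82 + 18.95 + 19.33 + 19.34 + 19.02 + 19.30) / 11 = 211.5200 / 11 = 19.2291
R̄ = (1.50 + 1.33 + 1.77 + 2.10 + 1.39 + 1.27 + 1.41 + 2.31 + 0.90 + 0.79 + 0.62) / 11 = 15.3900 / 11 = 1.3991
LCL = X̄̄ − A₂·R̄ = 19.2291 − 0.729 × 1.3991 = 18.2092

18.209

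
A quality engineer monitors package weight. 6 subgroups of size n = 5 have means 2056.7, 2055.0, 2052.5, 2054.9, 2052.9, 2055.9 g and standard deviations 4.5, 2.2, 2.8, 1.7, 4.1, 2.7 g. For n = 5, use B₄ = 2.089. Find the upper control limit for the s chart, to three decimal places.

s̄ = (4.5 + 2.2 + 2.8 + 1.7 + 4.1 + 2.7) / 6 = 3.0000
UCL_s = B₄·s̄ = 2.089 × 3.0000 = 6.2670

6.267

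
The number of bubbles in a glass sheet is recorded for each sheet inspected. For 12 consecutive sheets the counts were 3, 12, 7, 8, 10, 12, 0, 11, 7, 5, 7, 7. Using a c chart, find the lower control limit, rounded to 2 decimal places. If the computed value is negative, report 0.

0.00

c̄ = (3 + 12 + 7 + 8 + 10 + 12 + 0 + 11 + 7 + 5 + 7 + 7) / 12 = 89 / 12 = 7.4167
LCL = c̄ − 3√c̄ = 7.4167 − 3 × 2.7234 = -0.7534 → 0 (cannot be negative)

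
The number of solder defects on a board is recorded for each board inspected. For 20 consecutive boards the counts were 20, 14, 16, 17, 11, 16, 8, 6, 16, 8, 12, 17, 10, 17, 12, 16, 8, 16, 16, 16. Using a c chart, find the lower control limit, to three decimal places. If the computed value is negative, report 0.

2.537

c̄ = (20 + 14 + 16 + 17 + 11 + 16 + 8 + 6 + 16 + 8 + 12 + 17 + 10 + 17 + 12 + 16 + 8 + 16 + 16 + 16) / 20 = 272 / 20 = 13.6000
LCL = c̄ − 3√c̄ = 13.6000 − 3 × 3.6878 = 2.5365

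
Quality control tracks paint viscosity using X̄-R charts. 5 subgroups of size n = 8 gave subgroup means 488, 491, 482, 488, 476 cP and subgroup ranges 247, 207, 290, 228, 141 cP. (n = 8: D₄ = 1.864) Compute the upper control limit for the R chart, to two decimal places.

R̄ = (247 + 207 + 290 + 228 + 141) / 5 = 1113.0000 / 5 = 222.6000
UCL_R = D₄·R̄ = 1.864 × 222.6000 = 414.9264

414.93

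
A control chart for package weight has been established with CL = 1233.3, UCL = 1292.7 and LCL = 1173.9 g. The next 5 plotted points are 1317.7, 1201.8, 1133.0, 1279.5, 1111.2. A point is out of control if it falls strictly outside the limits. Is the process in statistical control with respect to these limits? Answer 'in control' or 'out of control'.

Compare each point to [1173.9, 1292.7]: sample 1 = 1317.7 > UCL; sample 3 = 1133.0 < LCL; sample 5 = 1111.2 < LCL.

out of control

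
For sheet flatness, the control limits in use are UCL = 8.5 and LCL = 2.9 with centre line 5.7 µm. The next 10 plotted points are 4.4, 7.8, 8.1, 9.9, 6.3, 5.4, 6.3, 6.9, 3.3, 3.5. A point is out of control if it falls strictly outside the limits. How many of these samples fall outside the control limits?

Compare each point to [2.9, 8.5]: sample 4 = 9.9 > UCL.

1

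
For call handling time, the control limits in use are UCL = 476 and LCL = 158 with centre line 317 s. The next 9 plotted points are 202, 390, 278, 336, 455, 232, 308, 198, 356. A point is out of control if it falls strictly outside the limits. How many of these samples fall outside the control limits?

0

All 9 points lie within [158, 476].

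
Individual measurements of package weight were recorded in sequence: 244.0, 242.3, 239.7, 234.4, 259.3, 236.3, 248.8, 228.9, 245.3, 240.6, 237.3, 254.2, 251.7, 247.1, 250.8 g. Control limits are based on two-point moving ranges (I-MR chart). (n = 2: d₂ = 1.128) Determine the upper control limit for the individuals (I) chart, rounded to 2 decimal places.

X̄ = (244.0 + 242.3 + 239.7 + 234.4 + 259.3 + 236.3 + 248.8 + 228.9 + 245.3 + 240.6 + 237.3 + 254.2 + 251.7 + 247.1 + 250.8) / 15 = 244.0467
Moving ranges: 1.7, 2.6, 5.3, 24.9, 23.0, 12.5, 19.9, 16.4, 4.7, 3.3, 16.9, 2.5, 4.6, 3.7; M̄R̄ = 142.0000 / 14 = 10.1429
UCL = X̄ + 3·M̄R̄/d₂ = 244.0467 + 3 × 10.1429 / 1.128 = 271.0224

271.02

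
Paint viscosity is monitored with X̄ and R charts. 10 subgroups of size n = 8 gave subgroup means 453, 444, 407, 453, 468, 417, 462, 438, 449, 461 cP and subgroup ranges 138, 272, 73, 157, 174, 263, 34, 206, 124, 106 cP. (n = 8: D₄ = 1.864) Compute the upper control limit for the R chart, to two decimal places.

288.36

R̄ = (138 + 272 + 73 + 157 + 174 + 263 + 34 + 206 + 124 + 106) / 10 = 1547.0000 / 10 = 154.7000
UCL_R = D₄·R̄ = 1.864 × 154.7000 = 288.3608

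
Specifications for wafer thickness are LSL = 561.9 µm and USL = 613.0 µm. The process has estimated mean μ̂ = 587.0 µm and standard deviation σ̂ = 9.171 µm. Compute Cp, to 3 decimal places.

0.929

Cp = (USL − LSL) / (6σ̂) = (613.0 − 561.9) / (6 × 9.171) = 51.1000 / 55.0260 = 0.9287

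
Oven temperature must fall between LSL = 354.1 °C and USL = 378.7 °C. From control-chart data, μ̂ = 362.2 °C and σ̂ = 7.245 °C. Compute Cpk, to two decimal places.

0.37

Cpu = (USL − μ̂) / (3σ̂) = (378.7 − 362.2) / (3 × 7.245) = 0.7591; Cpl = (μ̂ − LSL) / (3σ̂) = (362.2 − 354.1) / (3 × 7.245) = 0.3727; Cpk = min(Cpu, Cpl) = 0.3727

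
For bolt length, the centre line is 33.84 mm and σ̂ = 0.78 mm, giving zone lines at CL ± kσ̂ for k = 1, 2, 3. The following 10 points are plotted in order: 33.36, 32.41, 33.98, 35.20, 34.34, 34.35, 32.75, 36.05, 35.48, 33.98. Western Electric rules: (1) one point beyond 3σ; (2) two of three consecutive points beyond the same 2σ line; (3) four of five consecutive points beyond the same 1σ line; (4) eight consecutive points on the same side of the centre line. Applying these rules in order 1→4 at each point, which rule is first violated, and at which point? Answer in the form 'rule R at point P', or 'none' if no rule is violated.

rule 2 at point 9

Zone of each point (C = within 1σ̂, B = 1σ̂–2σ̂, A = 2σ̂–3σ̂, * = beyond 3σ̂; sign = side of CL): 1:-C, 2:-B, 3:+C, 4:+B, 5:+C, 6:+C, 7:-B, 8:+A, 9:+A, 10:+C
Rule 2 (two of three consecutive points beyond the same 2σ limit) is satisfied at point 9.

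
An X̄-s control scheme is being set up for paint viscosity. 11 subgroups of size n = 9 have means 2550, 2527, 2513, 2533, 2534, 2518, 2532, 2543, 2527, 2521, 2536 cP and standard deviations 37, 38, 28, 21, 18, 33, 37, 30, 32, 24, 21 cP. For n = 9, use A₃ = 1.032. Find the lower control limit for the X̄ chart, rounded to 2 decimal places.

X̄̄ = (2550 + 2527 + 2513 + 2533 + 2534 + 2518 + 2532 + 2543 + 2527 + 2521 + 2536) / 11 = 2530.3636
s̄ = (37 + 38 + 28 + 21 + 18 + 33 + 37 + 30 + 32 + 24 + 21) / 11 = 29.0000
LCL = X̄̄ − A₃·s̄ = 2530.3636 − 1.032 × 29.0000 = 2500.4356

2500.44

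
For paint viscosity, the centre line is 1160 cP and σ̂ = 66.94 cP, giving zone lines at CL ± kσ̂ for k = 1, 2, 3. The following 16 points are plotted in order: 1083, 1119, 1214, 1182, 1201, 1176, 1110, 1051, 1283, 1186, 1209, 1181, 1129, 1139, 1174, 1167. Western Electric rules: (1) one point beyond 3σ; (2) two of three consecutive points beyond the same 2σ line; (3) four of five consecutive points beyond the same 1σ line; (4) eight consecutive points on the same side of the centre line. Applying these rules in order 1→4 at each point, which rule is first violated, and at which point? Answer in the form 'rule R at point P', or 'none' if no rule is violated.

Zone of each point (C = within 1σ̂, B = 1σ̂–2σ̂, A = 2σ̂–3σ̂, * = beyond 3σ̂; sign = side of CL): 1:-B, 2:-C, 3:+C, 4:+C, 5:+C, 6:+C, 7:-C, 8:-B, 9:+B, 10:+C, 11:+C, 12:+C, 13:-C, 14:-C, 15:+C, 16:+C
No rule fires across all 16 points.

none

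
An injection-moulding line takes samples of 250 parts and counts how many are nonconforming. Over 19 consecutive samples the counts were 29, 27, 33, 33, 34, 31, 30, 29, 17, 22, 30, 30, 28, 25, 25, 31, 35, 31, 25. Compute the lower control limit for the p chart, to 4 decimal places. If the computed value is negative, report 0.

p̄ = Σdᵢ / (k·n) = 545 / (19 × 250) = 0.11474
LCL = p̄ − 3·√(p̄(1−p̄)/n) = 0.11474 − 3 × 0.02016 = 0.05427

0.0543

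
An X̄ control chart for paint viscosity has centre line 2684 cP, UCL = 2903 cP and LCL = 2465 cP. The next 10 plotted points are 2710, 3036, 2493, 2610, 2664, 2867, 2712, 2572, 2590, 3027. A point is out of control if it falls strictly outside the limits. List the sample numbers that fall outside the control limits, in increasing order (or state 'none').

Compare each point to [2465, 2903]: sample 2 = 3036 > UCL; sample 10 = 3027 > UCL.

2, 10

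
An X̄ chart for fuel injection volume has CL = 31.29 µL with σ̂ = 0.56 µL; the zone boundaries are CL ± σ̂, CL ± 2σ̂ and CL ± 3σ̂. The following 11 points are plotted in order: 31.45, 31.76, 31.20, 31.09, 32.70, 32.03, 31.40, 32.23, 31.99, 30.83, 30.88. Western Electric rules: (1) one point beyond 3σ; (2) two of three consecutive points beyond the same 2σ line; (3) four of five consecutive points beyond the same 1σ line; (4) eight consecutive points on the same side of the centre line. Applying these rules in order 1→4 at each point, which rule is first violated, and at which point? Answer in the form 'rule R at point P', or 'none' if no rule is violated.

Zone of each point (C = within 1σ̂, B = 1σ̂–2σ̂, A = 2σ̂–3σ̂, * = beyond 3σ̂; sign = side of CL): 1:+C, 2:+C, 3:-C, 4:-C, 5:+A, 6:+B, 7:+C, 8:+B, 9:+B, 10:-C, 11:-C
Rule 3 (four of five consecutive points beyond the same 1σ limit) is satisfied at point 9.

rule 3 at point 9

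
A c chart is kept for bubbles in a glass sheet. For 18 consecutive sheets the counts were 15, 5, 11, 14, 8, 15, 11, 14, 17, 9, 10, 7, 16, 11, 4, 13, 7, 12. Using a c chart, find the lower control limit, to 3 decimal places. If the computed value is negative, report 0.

c̄ = (15 + 5 + 11 + 14 + 8 + 15 + 11 + 14 + 17 + 9 + 10 + 7 + 16 + 11 + 4 + 13 + 7 + 12) / 18 = 199 / 18 = 11.0556
LCL = c̄ − 3√c̄ = 11.0556 − 3 × 3.3250 = 1.0806

1.081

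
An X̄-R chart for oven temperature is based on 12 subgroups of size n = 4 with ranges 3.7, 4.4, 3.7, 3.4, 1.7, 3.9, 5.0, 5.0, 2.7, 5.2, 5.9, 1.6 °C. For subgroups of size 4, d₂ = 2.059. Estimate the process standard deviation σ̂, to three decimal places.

R̄ = (3.7 + 4.4 + 3.7 + 3.4 + 1.7 + 3.9 + 5.0 + 5.0 + 2.7 + 5.2 + 5.9 + 1.6) / 12 = 3.8500
σ̂ = R̄ / d₂ = 3.8500 / 2.059 = 1.8698

1.870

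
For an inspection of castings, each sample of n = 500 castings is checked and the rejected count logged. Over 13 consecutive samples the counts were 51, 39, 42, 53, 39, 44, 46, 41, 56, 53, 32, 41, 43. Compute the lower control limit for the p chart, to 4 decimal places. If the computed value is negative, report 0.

p̄ = Σdᵢ / (k·n) = 580 / (13 × 500) = 0.08923
LCL = p̄ − 3·√(p̄(1−p̄)/n) = 0.08923 − 3 × 0.01275 = 0.05098

0.0510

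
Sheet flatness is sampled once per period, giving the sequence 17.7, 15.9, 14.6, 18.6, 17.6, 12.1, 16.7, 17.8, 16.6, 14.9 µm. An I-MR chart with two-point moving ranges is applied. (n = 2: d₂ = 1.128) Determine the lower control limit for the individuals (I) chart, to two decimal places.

X̄ = (17.7 + 15.9 + 14.6 + 18.6 + 17.6 + 12.1 + 16.7 + 17.8 + 16.6 + 14.9) / 10 = 16.2500
Moving ranges: 1.8, 1.3, 4.0, 1.0, 5.5, 4.6, 1.1, 1.2, 1.7; M̄R̄ = 22.2000 / 9 = 2.4667
LCL = X̄ − 3·M̄R̄/d₂ = 16.2500 − 3 × 2.4667 / 1.128 = 9.6897

9.69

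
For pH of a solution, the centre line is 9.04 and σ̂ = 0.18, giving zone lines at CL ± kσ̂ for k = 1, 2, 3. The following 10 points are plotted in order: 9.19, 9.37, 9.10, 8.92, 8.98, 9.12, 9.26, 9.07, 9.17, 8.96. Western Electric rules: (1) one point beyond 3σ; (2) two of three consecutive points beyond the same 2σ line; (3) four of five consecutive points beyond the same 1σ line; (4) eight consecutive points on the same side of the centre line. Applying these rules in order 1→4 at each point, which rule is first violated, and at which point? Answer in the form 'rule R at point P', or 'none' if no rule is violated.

none

Zone of each point (C = within 1σ̂, B = 1σ̂–2σ̂, A = 2σ̂–3σ̂, * = beyond 3σ̂; sign = side of CL): 1:+C, 2:+B, 3:+C, 4:-C, 5:-C, 6:+C, 7:+B, 8:+C, 9:+C, 10:-C
No rule fires across all 10 points.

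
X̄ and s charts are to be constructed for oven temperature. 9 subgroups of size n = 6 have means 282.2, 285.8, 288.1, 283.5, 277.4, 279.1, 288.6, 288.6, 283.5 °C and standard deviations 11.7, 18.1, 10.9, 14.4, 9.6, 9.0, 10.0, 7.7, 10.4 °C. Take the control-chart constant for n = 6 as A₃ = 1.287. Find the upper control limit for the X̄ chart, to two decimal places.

X̄̄ = (282.2 + 285.8 + 288.1 + 283.5 + 277.4 + 279.1 + 288.6 + 288.6 + 283.5) / 9 = 284.0889
s̄ = (11.7 + 18.1 + 10.9 + 14.4 + 9.6 + 9.0 + 10.0 + 7.7 + 10.4) / 9 = 11.3111
UCL = X̄̄ + A₃·s̄ = 284.0889 + 1.287 × 11.3111 = 298.6463

298.65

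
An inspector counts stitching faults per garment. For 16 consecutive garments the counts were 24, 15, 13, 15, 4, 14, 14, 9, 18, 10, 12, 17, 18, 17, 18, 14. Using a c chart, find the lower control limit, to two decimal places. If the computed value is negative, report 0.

c̄ = (24 + 15 + 13 + 15 + 4 + 14 + 14 + 9 + 18 + 10 + 12 + 17 + 18 + 17 + 18 + 14) / 16 = 232 / 16 = 14.5000
LCL = c̄ − 3√c̄ = 14.5000 − 3 × 3.8079 = 3.0763

3.08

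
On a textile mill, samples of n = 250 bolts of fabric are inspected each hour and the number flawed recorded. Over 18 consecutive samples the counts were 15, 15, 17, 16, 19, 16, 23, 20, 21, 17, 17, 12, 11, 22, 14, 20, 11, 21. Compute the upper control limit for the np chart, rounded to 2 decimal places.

29.01

p̄ = Σdᵢ / (k·n) = 307 / (18 × 250) = 0.06822
UCL = np̄ + 3·√(np̄(1−p̄)) = 17.0556 + 3 × √(17.0556×0.93178) = 17.0556 + 3 × 3.9865 = 29.0150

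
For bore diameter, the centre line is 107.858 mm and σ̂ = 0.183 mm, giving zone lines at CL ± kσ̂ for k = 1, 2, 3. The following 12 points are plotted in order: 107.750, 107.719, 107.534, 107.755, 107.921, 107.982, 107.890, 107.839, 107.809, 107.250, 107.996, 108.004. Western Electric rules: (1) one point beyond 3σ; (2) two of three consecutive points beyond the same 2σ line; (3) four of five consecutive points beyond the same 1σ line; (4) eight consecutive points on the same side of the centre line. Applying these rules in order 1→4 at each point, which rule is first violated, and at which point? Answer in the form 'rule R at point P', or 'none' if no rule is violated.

Zone of each point (C = within 1σ̂, B = 1σ̂–2σ̂, A = 2σ̂–3σ̂, * = beyond 3σ̂; sign = side of CL): 1:-C, 2:-C, 3:-B, 4:-C, 5:+C, 6:+C, 7:+C, 8:-C, 9:-C, 10:-*, 11:+C, 12:+C
Rule 1 (one point beyond the 3σ limits) is satisfied at point 10.

rule 1 at point 10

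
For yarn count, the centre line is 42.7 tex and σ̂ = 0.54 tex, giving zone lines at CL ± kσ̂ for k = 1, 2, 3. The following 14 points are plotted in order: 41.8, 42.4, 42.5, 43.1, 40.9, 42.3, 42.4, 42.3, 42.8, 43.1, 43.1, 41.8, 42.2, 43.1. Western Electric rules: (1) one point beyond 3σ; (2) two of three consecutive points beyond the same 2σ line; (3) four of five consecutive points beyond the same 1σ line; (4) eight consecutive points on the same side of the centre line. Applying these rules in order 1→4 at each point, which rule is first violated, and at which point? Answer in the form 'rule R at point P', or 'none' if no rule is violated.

Zone of each point (C = within 1σ̂, B = 1σ̂–2σ̂, A = 2σ̂–3σ̂, * = beyond 3σ̂; sign = side of CL): 1:-B, 2:-C, 3:-C, 4:+C, 5:-*, 6:-C, 7:-C, 8:-C, 9:+C, 10:+C, 11:+C, 12:-B, 13:-C, 14:+C
Rule 1 (one point beyond the 3σ limits) is satisfied at point 5.

rule 1 at point 5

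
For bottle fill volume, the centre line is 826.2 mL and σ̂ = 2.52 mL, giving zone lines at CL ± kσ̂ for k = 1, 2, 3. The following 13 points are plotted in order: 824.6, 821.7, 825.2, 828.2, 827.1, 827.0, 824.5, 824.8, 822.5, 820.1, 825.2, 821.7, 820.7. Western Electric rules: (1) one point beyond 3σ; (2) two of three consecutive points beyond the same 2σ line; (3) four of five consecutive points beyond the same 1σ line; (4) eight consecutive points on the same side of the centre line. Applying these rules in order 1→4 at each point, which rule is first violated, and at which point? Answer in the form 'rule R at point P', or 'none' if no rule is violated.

rule 3 at point 13

Zone of each point (C = within 1σ̂, B = 1σ̂–2σ̂, A = 2σ̂–3σ̂, * = beyond 3σ̂; sign = side of CL): 1:-C, 2:-B, 3:-C, 4:+C, 5:+C, 6:+C, 7:-C, 8:-C, 9:-B, 10:-A, 11:-C, 12:-B, 13:-A
Rule 3 (four of five consecutive points beyond the same 1σ limit) is satisfied at point 13.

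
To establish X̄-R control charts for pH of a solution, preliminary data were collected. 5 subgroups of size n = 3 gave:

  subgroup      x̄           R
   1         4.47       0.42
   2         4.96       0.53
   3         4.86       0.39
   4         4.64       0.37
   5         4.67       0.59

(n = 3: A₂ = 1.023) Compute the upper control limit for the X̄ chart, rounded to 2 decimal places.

X̄̄ = (4.47 + 4.96 + 4.86 + 4.64 + 4.67) / 5 = 23.6000 / 5 = 4.7200
R̄ = (0.42 + 0.53 + 0.39 + 0.37 + 0.59) / 5 = 2.3000 / 5 = 0.4600
UCL = X̄̄ + A₂·R̄ = 4.7200 + 1.023 × 0.4600 = 5.1906

5.19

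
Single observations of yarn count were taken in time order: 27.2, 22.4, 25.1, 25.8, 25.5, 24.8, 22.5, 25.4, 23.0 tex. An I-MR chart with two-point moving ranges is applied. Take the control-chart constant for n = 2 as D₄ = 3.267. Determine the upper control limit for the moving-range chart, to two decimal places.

Moving ranges: 4.8, 2.7, 0.7, 0.3, 0.7, 2.3, 2.9, 2.4; M̄R̄ = 16.8000 / 8 = 2.1000
UCL_MR = D₄·M̄R̄ = 3.267 × 2.1000 = 6.8607

6.86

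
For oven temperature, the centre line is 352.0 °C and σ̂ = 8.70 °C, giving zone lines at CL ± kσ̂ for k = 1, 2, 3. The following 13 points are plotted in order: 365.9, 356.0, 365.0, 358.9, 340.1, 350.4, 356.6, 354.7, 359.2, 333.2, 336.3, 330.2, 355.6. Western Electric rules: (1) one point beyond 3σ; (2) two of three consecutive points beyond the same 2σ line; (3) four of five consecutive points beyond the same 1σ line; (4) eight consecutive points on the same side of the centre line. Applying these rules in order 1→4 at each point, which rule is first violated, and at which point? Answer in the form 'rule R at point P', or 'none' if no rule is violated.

rule 2 at point 12

Zone of each point (C = within 1σ̂, B = 1σ̂–2σ̂, A = 2σ̂–3σ̂, * = beyond 3σ̂; sign = side of CL): 1:+B, 2:+C, 3:+B, 4:+C, 5:-B, 6:-C, 7:+C, 8:+C, 9:+C, 10:-A, 11:-B, 12:-A, 13:+C
Rule 2 (two of three consecutive points beyond the same 2σ limit) is satisfied at point 12.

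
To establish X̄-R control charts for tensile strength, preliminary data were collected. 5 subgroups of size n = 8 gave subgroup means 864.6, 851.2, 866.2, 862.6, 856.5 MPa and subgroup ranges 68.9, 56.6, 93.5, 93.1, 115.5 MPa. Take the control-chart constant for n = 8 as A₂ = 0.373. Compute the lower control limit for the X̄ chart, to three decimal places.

828.321

X̄̄ = (864.6 + 851.2 + 866.2 + 862.6 + 856.5) / 5 = 4301.1000 / 5 = 860.2200
R̄ = (68.9 + 56.6 + 93.5 + 93.1 + 115.5) / 5 = 427.6000 / 5 = 85.5200
LCL = X̄̄ − A₂·R̄ = 860.2200 − 0.373 × 85.5200 = 828.3210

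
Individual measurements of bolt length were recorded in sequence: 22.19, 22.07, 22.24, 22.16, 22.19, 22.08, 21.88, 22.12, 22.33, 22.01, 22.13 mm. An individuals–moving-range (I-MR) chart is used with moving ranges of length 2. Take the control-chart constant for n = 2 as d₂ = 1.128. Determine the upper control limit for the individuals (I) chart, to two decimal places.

22.55

X̄ = (22.19 + 22.07 + 22.24 + 22.16 + 22.19 + 22.08 + 21.88 + 22.12 + 22.33 + 22.01 + 22.13) / 11 = 22.1273
Moving ranges: 0.12, 0.17, 0.08, 0.03, 0.11, 0.20, 0.24, 0.21, 0.32, 0.12; M̄R̄ = 1.6000 / 10 = 0.1600
UCL = X̄ + 3·M̄R̄/d₂ = 22.1273 + 3 × 0.1600 / 1.128 = 22.5528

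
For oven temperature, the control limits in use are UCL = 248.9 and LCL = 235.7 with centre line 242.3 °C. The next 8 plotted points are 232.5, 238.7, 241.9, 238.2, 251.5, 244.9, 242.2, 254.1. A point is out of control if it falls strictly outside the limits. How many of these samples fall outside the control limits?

3

Compare each point to [235.7, 248.9]: sample 1 = 232.5 < LCL; sample 5 = 251.5 > UCL; sample 8 = 254.1 > UCL.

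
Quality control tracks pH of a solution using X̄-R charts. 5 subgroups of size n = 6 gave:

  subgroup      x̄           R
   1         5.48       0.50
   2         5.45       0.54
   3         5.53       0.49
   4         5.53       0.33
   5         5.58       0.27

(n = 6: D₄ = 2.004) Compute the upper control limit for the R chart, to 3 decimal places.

R̄ = (0.50 + 0.54 + 0.49 + 0.33 + 0.27) / 5 = 2.1300 / 5 = 0.4260
UCL_R = D₄·R̄ = 2.004 × 0.4260 = 0.8537

0.854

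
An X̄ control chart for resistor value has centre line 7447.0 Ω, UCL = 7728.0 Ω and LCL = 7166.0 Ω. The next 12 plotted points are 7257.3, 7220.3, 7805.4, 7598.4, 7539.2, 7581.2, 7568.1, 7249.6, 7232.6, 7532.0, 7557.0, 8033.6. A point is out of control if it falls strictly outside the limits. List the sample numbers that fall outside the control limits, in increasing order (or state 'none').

Compare each point to [7166.0, 7728.0]: sample 3 = 7805.4 > UCL; sample 12 = 8033.6 > UCL.

3, 12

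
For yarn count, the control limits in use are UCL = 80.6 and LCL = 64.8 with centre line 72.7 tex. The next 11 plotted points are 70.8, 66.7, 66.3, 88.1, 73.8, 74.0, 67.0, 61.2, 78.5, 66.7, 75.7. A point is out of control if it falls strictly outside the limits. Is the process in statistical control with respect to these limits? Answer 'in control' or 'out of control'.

Compare each point to [64.8, 80.6]: sample 4 = 88.1 > UCL; sample 8 = 61.2 < LCL.

out of control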